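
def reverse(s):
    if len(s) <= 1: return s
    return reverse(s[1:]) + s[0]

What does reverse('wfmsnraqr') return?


reverse('wfmsnraqr') = reverse('fmsnraqr') + 'w'
reverse('fmsnraqr') = reverse('msnraqr') + 'f'
reverse('msnraqr') = reverse('snraqr') + 'm'
reverse('snraqr') = reverse('nraqr') + 's'
reverse('nraqr') = reverse('raqr') + 'n'
reverse('raqr') = reverse('aqr') + 'r'
reverse('aqr') = reverse('qr') + 'a'
reverse('qr') = reverse('r') + 'q'
reverse('r') = 'r'  (base case)
Concatenating: 'r' + 'q' + 'a' + 'r' + 'n' + 's' + 'm' + 'f' + 'w' = 'rqarnsmfw'

rqarnsmfw


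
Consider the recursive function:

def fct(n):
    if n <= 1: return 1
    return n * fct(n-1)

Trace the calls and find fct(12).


fct(12)
= 12 * fct(11)
= 12 * 11 * fct(10)
= 12 * 11 * 10 * fct(9)
= 12 * 11 * 10 * 9 * fct(8)
= 12 * 11 * 10 * 9 * 8 * fct(7)
= 12 * 11 * 10 * 9 * 8 * 7 * fct(6)
= 12 * 11 * 10 * 9 * 8 * 7 * 6 * fct(5)
= 12 * 11 * 10 * 9 * 8 * 7 * 6 * 5 * fct(4)
= 12 * 11 * 10 * 9 * 8 * 7 * 6 * 5 * 4 * fct(3)
= 12 * 11 * 10 * 9 * 8 * 7 * 6 * 5 * 4 * 3 * fct(2)
= 12 * 11 * 10 * 9 * 8 * 7 * 6 * 5 * 4 * 3 * 2 * fct(1)
= 12 * 11 * 10 * 9 * 8 * 7 * 6 * 5 * 4 * 3 * 2 * 1
= 479001600

479001600


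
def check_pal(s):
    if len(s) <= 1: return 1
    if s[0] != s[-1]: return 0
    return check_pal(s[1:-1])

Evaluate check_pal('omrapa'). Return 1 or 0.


check_pal('omrapa'): s[0]='o' != s[-1]='a' -> return 0
Result: 0 (not a palindrome)

0


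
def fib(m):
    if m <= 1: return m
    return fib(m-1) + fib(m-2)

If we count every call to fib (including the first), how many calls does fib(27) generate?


Let C(n) = total calls for fib(n)
C(0) = 1, C(1) = 1
C(2) = 1 + C(1) + C(0) = 1 + 1 + 1 = 3
C(3) = 1 + C(2) + C(1) = 1 + 3 + 1 = 5
C(4) = 1 + C(3) + C(2) = 1 + 5 + 3 = 9
C(5) = 1 + C(4) + C(3) = 1 + 9 + 5 = 15
C(6) = 1 + C(5) + C(4) = 1 + 15 + 9 = 25
C(7) = 1 + C(6) + C(5) = 1 + 25 + 15 = 41
C(8) = 1 + C(7) + C(6) = 1 + 41 + 25 = 67
C(9) = 1 + C(8) + C(7) = 1 + 67 + 41 = 109
C(10) = 1 + C(9) + C(8) = 1 + 109 + 67 = 177
C(11) = 1 + C(10) + C(9) = 1 + 177 + 109 = 287
C(12) = 1 + C(11) + C(10) = 1 + 287 + 177 = 465
C(13) = 1 + C(12) + C(11) = 1 + 465 + 287 = 753
C(14) = 1 + C(13) + C(12) = 1 + 753 + 465 = 1219
C(15) = 1 + C(14) + C(13) = 1 + 1219 + 753 = 1973
C(16) = 1 + C(15) + C(14) = 1 + 1973 + 1219 = 3193
C(17) = 1 + C(16) + C(15) = 1 + 3193 + 1973 = 5167
C(18) = 1 + C(17) + C(16) = 1 + 5167 + 3193 = 8361
C(19) = 1 + C(18) + C(17) = 1 + 8361 + 5167 = 13529
C(20) = 1 + C(19) + C(18) = 1 + 13529 + 8361 = 21891
C(21) = 1 + C(20) + C(19) = 1 + 21891 + 13529 = 35421
C(22) = 1 + C(21) + C(20) = 1 + 35421 + 21891 = 57313
C(23) = 1 + C(22) + C(21) = 1 + 57313 + 35421 = 92735
C(24) = 1 + C(23) + C(22) = 1 + 92735 + 57313 = 150049
C(25) = 1 + C(24) + C(23) = 1 + 150049 + 92735 = 242785
C(26) = 1 + C(25) + C(24) = 1 + 242785 + 150049 = 392835
C(27) = 1 + C(26) + C(25) = 1 + 392835 + 242785 = 635621

635621


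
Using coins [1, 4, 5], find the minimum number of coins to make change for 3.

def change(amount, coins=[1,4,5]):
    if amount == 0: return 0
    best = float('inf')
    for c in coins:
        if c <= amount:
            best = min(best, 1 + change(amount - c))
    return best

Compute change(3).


Building up with DP:
change(0) = 0
change(1) = min(1+change(0)=1+0=1) = 1
change(2) = min(1+change(1)=1+1=2) = 2
change(3) = min(1+change(2)=1+2=3) = 3

3


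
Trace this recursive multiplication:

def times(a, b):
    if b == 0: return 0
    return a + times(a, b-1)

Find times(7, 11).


times(7, 11) = 7 + times(7, 10)
times(7, 10) = 7 + times(7, 9)
times(7, 9) = 7 + times(7, 8)
times(7, 8) = 7 + times(7, 7)
times(7, 7) = 7 + times(7, 6)
times(7, 6) = 7 + times(7, 5)
times(7, 5) = 7 + times(7, 4)
times(7, 4) = 7 + times(7, 3)
times(7, 3) = 7 + times(7, 2)
times(7, 2) = 7 + times(7, 1)
times(7, 1) = 7 + times(7, 0)
times(7, 0) = 0  (base case)
Total: 7 + 7 + 7 + 7 + 7 + 7 + 7 + 7 + 7 + 7 + 7 + 0 = 77

77


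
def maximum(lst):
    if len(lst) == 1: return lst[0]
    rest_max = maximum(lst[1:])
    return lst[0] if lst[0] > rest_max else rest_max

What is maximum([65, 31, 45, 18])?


maximum([65, 31, 45, 18]): compare 65 with maximum([31, 45, 18])
maximum([31, 45, 18]): compare 31 with maximum([45, 18])
maximum([45, 18]): compare 45 with maximum([18])
maximum([18]) = 18  (base case)
Compare 45 with 18 -> 45
Compare 31 with 45 -> 45
Compare 65 with 45 -> 65

65


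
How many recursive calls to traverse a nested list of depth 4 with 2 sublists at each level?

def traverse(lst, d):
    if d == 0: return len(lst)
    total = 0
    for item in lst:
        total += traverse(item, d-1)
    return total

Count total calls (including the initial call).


At depth 0 (root): 1 call
At depth 1: each of 1 parents calls traverse on 2 children = 2 calls
At depth 2: each of 2 parents calls traverse on 2 children = 4 calls
At depth 3: each of 4 parents calls traverse on 2 children = 8 calls
At depth 4: each of 8 parents calls traverse on 2 children = 16 calls
Total: 1 + 2 + 4 + 8 + 16 = 31

31


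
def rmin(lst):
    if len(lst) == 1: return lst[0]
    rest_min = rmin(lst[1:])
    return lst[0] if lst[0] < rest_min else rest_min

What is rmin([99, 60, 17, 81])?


rmin([99, 60, 17, 81]): compare 99 with rmin([60, 17, 81])
rmin([60, 17, 81]): compare 60 with rmin([17, 81])
rmin([17, 81]): compare 17 with rmin([81])
rmin([81]) = 81  (base case)
Compare 17 with 81 -> 17
Compare 60 with 17 -> 17
Compare 99 with 17 -> 17

17


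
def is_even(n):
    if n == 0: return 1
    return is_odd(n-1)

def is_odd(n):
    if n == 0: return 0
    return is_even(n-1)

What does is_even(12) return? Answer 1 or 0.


is_even(12) = is_odd(11)
is_odd(11) = is_even(10)
is_even(10) = is_odd(9)
is_odd(9) = is_even(8)
is_even(8) = is_odd(7)
is_odd(7) = is_even(6)
is_even(6) = is_odd(5)
is_odd(5) = is_even(4)
is_even(4) = is_odd(3)
is_odd(3) = is_even(2)
is_even(2) = is_odd(1)
is_odd(1) = is_even(0)
is_even(0) = 1  (base case)
Result: 1

1


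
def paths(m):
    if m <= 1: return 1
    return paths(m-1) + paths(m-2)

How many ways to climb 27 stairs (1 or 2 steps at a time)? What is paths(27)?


Building up from base cases:
paths(0) = 1
paths(1) = 1
paths(2) = paths(1) + paths(0) = 1 + 1 = 2
paths(3) = paths(2) + paths(1) = 2 + 1 = 3
paths(4) = paths(3) + paths(2) = 3 + 2 = 5
paths(5) = paths(4) + paths(3) = 5 + 3 = 8
paths(6) = paths(5) + paths(4) = 8 + 5 = 13
paths(7) = paths(6) + paths(5) = 13 + 8 = 21
paths(8) = paths(7) + paths(6) = 21 + 13 = 34
paths(9) = paths(8) + paths(7) = 34 + 21 = 55
paths(10) = paths(9) + paths(8) = 55 + 34 = 89
paths(11) = paths(10) + paths(9) = 89 + 55 = 144
paths(12) = paths(11) + paths(10) = 144 + 89 = 233
paths(13) = paths(12) + paths(11) = 233 + 144 = 377
paths(14) = paths(13) + paths(12) = 377 + 233 = 610
paths(15) = paths(14) + paths(13) = 610 + 377 = 987
paths(16) = paths(15) + paths(14) = 987 + 610 = 1597
paths(17) = paths(16) + paths(15) = 1597 + 987 = 2584
paths(18) = paths(17) + paths(16) = 2584 + 1597 = 4181
paths(19) = paths(18) + paths(17) = 4181 + 2584 = 6765
paths(20) = paths(19) + paths(18) = 6765 + 4181 = 10946
paths(21) = paths(20) + paths(19) = 10946 + 6765 = 17711
paths(22) = paths(21) + paths(20) = 17711 + 10946 = 28657
paths(23) = paths(22) + paths(21) = 28657 + 17711 = 46368
paths(24) = paths(23) + paths(22) = 46368 + 28657 = 75025
paths(25) = paths(24) + paths(23) = 75025 + 46368 = 121393
paths(26) = paths(25) + paths(24) = 121393 + 75025 = 196418
paths(27) = paths(26) + paths(25) = 196418 + 121393 = 317811

317811


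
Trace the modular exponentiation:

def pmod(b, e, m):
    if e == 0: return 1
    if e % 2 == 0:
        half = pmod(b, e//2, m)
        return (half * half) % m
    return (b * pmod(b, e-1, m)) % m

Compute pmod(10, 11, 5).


pmod(10, 11, 5): e is odd, compute pmod(10, 10, 5)
  pmod(10, 10, 5): e is even, compute pmod(10, 5, 5)
    pmod(10, 5, 5): e is odd, compute pmod(10, 4, 5)
      pmod(10, 4, 5): e is even, compute pmod(10, 2, 5)
        pmod(10, 2, 5): e is even, compute pmod(10, 1, 5)
          pmod(10, 1, 5): e is odd, compute pmod(10, 0, 5)
          pmod(10, 0, 5) = 1
          (10 * 1) % 5 = 0
        half=0, (0*0) % 5 = 0
      half=0, (0*0) % 5 = 0
    (10 * 0) % 5 = 0
  half=0, (0*0) % 5 = 0
(10 * 0) % 5 = 0

0


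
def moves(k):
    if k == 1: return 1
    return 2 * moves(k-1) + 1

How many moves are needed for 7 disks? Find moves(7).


moves(7) = 2 * moves(6) + 1
moves(6) = 2 * moves(5) + 1
moves(5) = 2 * moves(4) + 1
moves(4) = 2 * moves(3) + 1
moves(3) = 2 * moves(2) + 1
moves(2) = 2 * moves(1) + 1
moves(1) = 1  (base case)
moves(2) = 2 * 1 + 1 = 3
moves(3) = 2 * 3 + 1 = 7
moves(4) = 2 * 7 + 1 = 15
moves(5) = 2 * 15 + 1 = 31
moves(6) = 2 * 31 + 1 = 63
moves(7) = 2 * 63 + 1 = 127

127


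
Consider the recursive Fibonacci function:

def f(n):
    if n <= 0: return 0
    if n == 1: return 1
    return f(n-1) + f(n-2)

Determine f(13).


Computing f(13) bottom-up:
f(0) = 0
f(1) = 1
f(2) = f(1) + f(0) = 1 + 0 = 1
f(3) = f(2) + f(1) = 1 + 1 = 2
f(4) = f(3) + f(2) = 2 + 1 = 3
f(5) = f(4) + f(3) = 3 + 2 = 5
f(6) = f(5) + f(4) = 5 + 3 = 8
f(7) = f(6) + f(5) = 8 + 5 = 13
f(8) = f(7) + f(6) = 13 + 8 = 21
f(9) = f(8) + f(7) = 21 + 13 = 34
f(10) = f(9) + f(8) = 34 + 21 = 55
f(11) = f(10) + f(9) = 55 + 34 = 89
f(12) = f(11) + f(10) = 89 + 55 = 144
f(13) = f(12) + f(11) = 144 + 89 = 233

233


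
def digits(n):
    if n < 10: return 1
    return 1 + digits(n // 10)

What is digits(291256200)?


digits(291256200) = 1 + digits(29125620)
digits(29125620) = 1 + digits(2912562)
digits(2912562) = 1 + digits(291256)
digits(291256) = 1 + digits(29125)
digits(29125) = 1 + digits(2912)
digits(2912) = 1 + digits(291)
digits(291) = 1 + digits(29)
digits(29) = 1 + digits(2)
digits(2) = 1  (base case: 2 < 10)
Unwinding: 1 + 1 + 1 + 1 + 1 + 1 + 1 + 1 + 1 = 9

9


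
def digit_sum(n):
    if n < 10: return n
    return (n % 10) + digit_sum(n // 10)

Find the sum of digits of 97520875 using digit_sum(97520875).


digit_sum(97520875) = 5 + digit_sum(9752087)
digit_sum(9752087) = 7 + digit_sum(975208)
digit_sum(975208) = 8 + digit_sum(97520)
digit_sum(97520) = 0 + digit_sum(9752)
digit_sum(9752) = 2 + digit_sum(975)
digit_sum(975) = 5 + digit_sum(97)
digit_sum(97) = 7 + digit_sum(9)
digit_sum(9) = 9  (base case)
Total: 5 + 7 + 8 + 0 + 2 + 5 + 7 + 9 = 43

43


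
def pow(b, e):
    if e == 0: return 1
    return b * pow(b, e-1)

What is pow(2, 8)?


pow(2, 8)
= 2 * pow(2, 7)
= 2 * 2 * pow(2, 6)
= 2 * 2 * 2 * pow(2, 5)
= 2 * 2 * 2 * 2 * pow(2, 4)
= 2 * 2 * 2 * 2 * 2 * pow(2, 3)
= 2 * 2 * 2 * 2 * 2 * 2 * pow(2, 2)
= 2 * 2 * 2 * 2 * 2 * 2 * 2 * pow(2, 1)
= 2 * 2 * 2 * 2 * 2 * 2 * 2 * 2 * pow(2, 0)
= 2 * 2 * 2 * 2 * 2 * 2 * 2 * 2 * 1
= 256

256


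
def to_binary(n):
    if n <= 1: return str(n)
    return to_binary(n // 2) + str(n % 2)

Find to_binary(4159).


to_binary(4159) = to_binary(2079) + '1'
to_binary(2079) = to_binary(1039) + '1'
to_binary(1039) = to_binary(519) + '1'
to_binary(519) = to_binary(259) + '1'
to_binary(259) = to_binary(129) + '1'
to_binary(129) = to_binary(64) + '1'
to_binary(64) = to_binary(32) + '0'
to_binary(32) = to_binary(16) + '0'
to_binary(16) = to_binary(8) + '0'
to_binary(8) = to_binary(4) + '0'
to_binary(4) = to_binary(2) + '0'
to_binary(2) = to_binary(1) + '0'
to_binary(1) = '1'  (base case)
Concatenating: '1' + '0' + '0' + '0' + '0' + '0' + '0' + '1' + '1' + '1' + '1' + '1' + '1' = '1000000111111'

1000000111111


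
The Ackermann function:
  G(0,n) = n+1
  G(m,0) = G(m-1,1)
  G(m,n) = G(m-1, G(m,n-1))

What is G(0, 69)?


G(0, 69) = 70
Result: G(0, 69) = 70

70


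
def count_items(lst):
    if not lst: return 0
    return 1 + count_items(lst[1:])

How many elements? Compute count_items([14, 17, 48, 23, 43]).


count_items([14, 17, 48, 23, 43]) = 1 + count_items([17, 48, 23, 43])
count_items([17, 48, 23, 43]) = 1 + count_items([48, 23, 43])
count_items([48, 23, 43]) = 1 + count_items([23, 43])
count_items([23, 43]) = 1 + count_items([43])
count_items([43]) = 1 + count_items([])
count_items([]) = 0  (base case)
Unwinding: 1 + 1 + 1 + 1 + 1 + 0 = 5

5


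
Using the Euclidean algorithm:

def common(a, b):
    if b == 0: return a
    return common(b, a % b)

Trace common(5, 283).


common(5, 283) = common(283, 5)
common(283, 5) = common(5, 3)
common(5, 3) = common(3, 2)
common(3, 2) = common(2, 1)
common(2, 1) = common(1, 0)
common(1, 0) = 1  (base case)

1


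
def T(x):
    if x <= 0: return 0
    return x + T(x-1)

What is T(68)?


T(68)
= 68 + 67 + 66 + 65 + 64 + 63 + 62 + 61 + 60 + 59 + 58 + 57 + 56 + 55 + 54 + 53 + 52 + 51 + 50 + 49 + 48 + 47 + 46 + 45 + 44 + 43 + 42 + 41 + 40 + 39 + 38 + 37 + 36 + 35 + 34 + 33 + 32 + 31 + 30 + 29 + 28 + 27 + 26 + 25 + 24 + 23 + 22 + 21 + 20 + 19 + 18 + 17 + 16 + 15 + 14 + 13 + 12 + 11 + 10 + 9 + 8 + 7 + 6 + 5 + 4 + 3 + 2 + 1 + T(0)
= 68 + 67 + 66 + 65 + 64 + 63 + 62 + 61 + 60 + 59 + 58 + 57 + 56 + 55 + 54 + 53 + 52 + 51 + 50 + 49 + 48 + 47 + 46 + 45 + 44 + 43 + 42 + 41 + 40 + 39 + 38 + 37 + 36 + 35 + 34 + 33 + 32 + 31 + 30 + 29 + 28 + 27 + 26 + 25 + 24 + 23 + 22 + 21 + 20 + 19 + 18 + 17 + 16 + 15 + 14 + 13 + 12 + 11 + 10 + 9 + 8 + 7 + 6 + 5 + 4 + 3 + 2 + 1 + 0
= 2346

2346


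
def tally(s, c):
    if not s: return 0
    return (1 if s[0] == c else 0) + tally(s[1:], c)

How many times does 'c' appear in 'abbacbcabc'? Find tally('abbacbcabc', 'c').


s[0]='a' != 'c' -> 0
s[0]='b' != 'c' -> 0
s[0]='b' != 'c' -> 0
s[0]='a' != 'c' -> 0
s[0]='c' == 'c' -> 1
s[0]='b' != 'c' -> 0
s[0]='c' == 'c' -> 1
s[0]='a' != 'c' -> 0
s[0]='b' != 'c' -> 0
s[0]='c' == 'c' -> 1
Sum: 0 + 0 + 0 + 0 + 1 + 0 + 1 + 0 + 0 + 1 = 3

3


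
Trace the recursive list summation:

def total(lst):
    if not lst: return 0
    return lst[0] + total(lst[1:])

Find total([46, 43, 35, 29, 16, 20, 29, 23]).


total([46, 43, 35, 29, 16, 20, 29, 23]) = 46 + total([43, 35, 29, 16, 20, 29, 23])
total([43, 35, 29, 16, 20, 29, 23]) = 43 + total([35, 29, 16, 20, 29, 23])
total([35, 29, 16, 20, 29, 23]) = 35 + total([29, 16, 20, 29, 23])
total([29, 16, 20, 29, 23]) = 29 + total([16, 20, 29, 23])
total([16, 20, 29, 23]) = 16 + total([20, 29, 23])
total([20, 29, 23]) = 20 + total([29, 23])
total([29, 23]) = 29 + total([23])
total([23]) = 23 + total([])
total([]) = 0  (base case)
Total: 46 + 43 + 35 + 29 + 16 + 20 + 29 + 23 + 0 = 241

241


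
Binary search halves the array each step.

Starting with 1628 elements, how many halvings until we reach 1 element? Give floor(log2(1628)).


1628 / 2 = 814
814 / 2 = 407
407 / 2 = 203
203 / 2 = 101
101 / 2 = 50
50 / 2 = 25
25 / 2 = 12
12 / 2 = 6
6 / 2 = 3
3 / 2 = 1
Reached 1 after 10 halvings

10


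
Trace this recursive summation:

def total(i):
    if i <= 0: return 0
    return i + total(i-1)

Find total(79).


total(79)
= 79 + 78 + 77 + 76 + 75 + 74 + 73 + 72 + 71 + 70 + 69 + 68 + 67 + 66 + 65 + 64 + 63 + 62 + 61 + 60 + 59 + 58 + 57 + 56 + 55 + 54 + 53 + 52 + 51 + 50 + 49 + 48 + 47 + 46 + 45 + 44 + 43 + 42 + 41 + 40 + 39 + 38 + 37 + 36 + 35 + 34 + 33 + 32 + 31 + 30 + 29 + 28 + 27 + 26 + 25 + 24 + 23 + 22 + 21 + 20 + 19 + 18 + 17 + 16 + 15 + 14 + 13 + 12 + 11 + 10 + 9 + 8 + 7 + 6 + 5 + 4 + 3 + 2 + 1 + total(0)
= 79 + 78 + 77 + 76 + 75 + 74 + 73 + 72 + 71 + 70 + 69 + 68 + 67 + 66 + 65 + 64 + 63 + 62 + 61 + 60 + 59 + 58 + 57 + 56 + 55 + 54 + 53 + 52 + 51 + 50 + 49 + 48 + 47 + 46 + 45 + 44 + 43 + 42 + 41 + 40 + 39 + 38 + 37 + 36 + 35 + 34 + 33 + 32 + 31 + 30 + 29 + 28 + 27 + 26 + 25 + 24 + 23 + 22 + 21 + 20 + 19 + 18 + 17 + 16 + 15 + 14 + 13 + 12 + 11 + 10 + 9 + 8 + 7 + 6 + 5 + 4 + 3 + 2 + 1 + 0
= 3160

3160


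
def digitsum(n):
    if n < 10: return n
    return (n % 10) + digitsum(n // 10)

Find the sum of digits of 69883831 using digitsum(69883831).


digitsum(69883831) = 1 + digitsum(6988383)
digitsum(6988383) = 3 + digitsum(698838)
digitsum(698838) = 8 + digitsum(69883)
digitsum(69883) = 3 + digitsum(6988)
digitsum(6988) = 8 + digitsum(698)
digitsum(698) = 8 + digitsum(69)
digitsum(69) = 9 + digitsum(6)
digitsum(6) = 6  (base case)
Total: 1 + 3 + 8 + 3 + 8 + 8 + 9 + 6 = 46

46


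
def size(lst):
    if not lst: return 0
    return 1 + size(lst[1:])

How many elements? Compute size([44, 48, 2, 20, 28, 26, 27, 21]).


size([44, 48, 2, 20, 28, 26, 27, 21]) = 1 + size([48, 2, 20, 28, 26, 27, 21])
size([48, 2, 20, 28, 26, 27, 21]) = 1 + size([2, 20, 28, 26, 27, 21])
size([2, 20, 28, 26, 27, 21]) = 1 + size([20, 28, 26, 27, 21])
size([20, 28, 26, 27, 21]) = 1 + size([28, 26, 27, 21])
size([28, 26, 27, 21]) = 1 + size([26, 27, 21])
size([26, 27, 21]) = 1 + size([27, 21])
size([27, 21]) = 1 + size([21])
size([21]) = 1 + size([])
size([]) = 0  (base case)
Unwinding: 1 + 1 + 1 + 1 + 1 + 1 + 1 + 1 + 0 = 8

8


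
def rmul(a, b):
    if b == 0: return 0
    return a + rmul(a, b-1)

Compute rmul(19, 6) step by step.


rmul(19, 6) = 19 + rmul(19, 5)
rmul(19, 5) = 19 + rmul(19, 4)
rmul(19, 4) = 19 + rmul(19, 3)
rmul(19, 3) = 19 + rmul(19, 2)
rmul(19, 2) = 19 + rmul(19, 1)
rmul(19, 1) = 19 + rmul(19, 0)
rmul(19, 0) = 0  (base case)
Total: 19 + 19 + 19 + 19 + 19 + 19 + 0 = 114

114


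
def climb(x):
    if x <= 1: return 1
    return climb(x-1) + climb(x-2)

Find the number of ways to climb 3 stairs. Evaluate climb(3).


Building up from base cases:
climb(0) = 1
climb(1) = 1
climb(2) = climb(1) + climb(0) = 1 + 1 = 2
climb(3) = climb(2) + climb(1) = 2 + 1 = 3

3


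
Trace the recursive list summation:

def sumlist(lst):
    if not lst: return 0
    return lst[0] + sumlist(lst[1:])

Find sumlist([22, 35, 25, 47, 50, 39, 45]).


sumlist([22, 35, 25, 47, 50, 39, 45]) = 22 + sumlist([35, 25, 47, 50, 39, 45])
sumlist([35, 25, 47, 50, 39, 45]) = 35 + sumlist([25, 47, 50, 39, 45])
sumlist([25, 47, 50, 39, 45]) = 25 + sumlist([47, 50, 39, 45])
sumlist([47, 50, 39, 45]) = 47 + sumlist([50, 39, 45])
sumlist([50, 39, 45]) = 50 + sumlist([39, 45])
sumlist([39, 45]) = 39 + sumlist([45])
sumlist([45]) = 45 + sumlist([])
sumlist([]) = 0  (base case)
Total: 22 + 35 + 25 + 47 + 50 + 39 + 45 + 0 = 263

263


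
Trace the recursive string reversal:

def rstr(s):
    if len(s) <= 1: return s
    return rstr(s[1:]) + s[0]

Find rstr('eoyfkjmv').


rstr('eoyfkjmv') = rstr('oyfkjmv') + 'e'
rstr('oyfkjmv') = rstr('yfkjmv') + 'o'
rstr('yfkjmv') = rstr('fkjmv') + 'y'
rstr('fkjmv') = rstr('kjmv') + 'f'
rstr('kjmv') = rstr('jmv') + 'k'
rstr('jmv') = rstr('mv') + 'j'
rstr('mv') = rstr('v') + 'm'
rstr('v') = 'v'  (base case)
Concatenating: 'v' + 'm' + 'j' + 'k' + 'f' + 'y' + 'o' + 'e' = 'vmjkfyoe'

vmjkfyoe


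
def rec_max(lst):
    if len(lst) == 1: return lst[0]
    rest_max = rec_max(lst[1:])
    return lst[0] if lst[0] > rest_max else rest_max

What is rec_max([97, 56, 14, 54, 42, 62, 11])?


rec_max([97, 56, 14, 54, 42, 62, 11]): compare 97 with rec_max([56, 14, 54, 42, 62, 11])
rec_max([56, 14, 54, 42, 62, 11]): compare 56 with rec_max([14, 54, 42, 62, 11])
rec_max([14, 54, 42, 62, 11]): compare 14 with rec_max([54, 42, 62, 11])
rec_max([54, 42, 62, 11]): compare 54 with rec_max([42, 62, 11])
rec_max([42, 62, 11]): compare 42 with rec_max([62, 11])
rec_max([62, 11]): compare 62 with rec_max([11])
rec_max([11]) = 11  (base case)
Compare 62 with 11 -> 62
Compare 42 with 62 -> 62
Compare 54 with 62 -> 62
Compare 14 with 62 -> 62
Compare 56 with 62 -> 62
Compare 97 with 62 -> 97

97


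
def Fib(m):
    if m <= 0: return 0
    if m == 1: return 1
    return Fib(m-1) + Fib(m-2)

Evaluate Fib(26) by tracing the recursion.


Computing Fib(26) bottom-up:
Fib(0) = 0
Fib(1) = 1
Fib(2) = Fib(1) + Fib(0) = 1 + 0 = 1
Fib(3) = Fib(2) + Fib(1) = 1 + 1 = 2
Fib(4) = Fib(3) + Fib(2) = 2 + 1 = 3
Fib(5) = Fib(4) + Fib(3) = 3 + 2 = 5
Fib(6) = Fib(5) + Fib(4) = 5 + 3 = 8
Fib(7) = Fib(6) + Fib(5) = 8 + 5 = 13
Fib(8) = Fib(7) + Fib(6) = 13 + 8 = 21
Fib(9) = Fib(8) + Fib(7) = 21 + 13 = 34
Fib(10) = Fib(9) + Fib(8) = 34 + 21 = 55
Fib(11) = Fib(10) + Fib(9) = 55 + 34 = 89
Fib(12) = Fib(11) + Fib(10) = 89 + 55 = 144
Fib(13) = Fib(12) + Fib(11) = 144 + 89 = 233
Fib(14) = Fib(13) + Fib(12) = 233 + 144 = 377
Fib(15) = Fib(14) + Fib(13) = 377 + 233 = 610
Fib(16) = Fib(15) + Fib(14) = 610 + 377 = 987
Fib(17) = Fib(16) + Fib(15) = 987 + 610 = 1597
Fib(18) = Fib(17) + Fib(16) = 1597 + 987 = 2584
Fib(19) = Fib(18) + Fib(17) = 2584 + 1597 = 4181
Fib(20) = Fib(19) + Fib(18) = 4181 + 2584 = 6765
Fib(21) = Fib(20) + Fib(19) = 6765 + 4181 = 10946
Fib(22) = Fib(21) + Fib(20) = 10946 + 6765 = 17711
Fib(23) = Fib(22) + Fib(21) = 17711 + 10946 = 28657
Fib(24) = Fib(23) + Fib(22) = 28657 + 17711 = 46368
Fib(25) = Fib(24) + Fib(23) = 46368 + 28657 = 75025
Fib(26) = Fib(25) + Fib(24) = 75025 + 46368 = 121393

121393


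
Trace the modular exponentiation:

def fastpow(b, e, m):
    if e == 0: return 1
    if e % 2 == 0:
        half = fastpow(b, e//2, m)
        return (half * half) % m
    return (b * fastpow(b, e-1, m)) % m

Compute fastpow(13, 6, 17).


fastpow(13, 6, 17): e is even, compute fastpow(13, 3, 17)
  fastpow(13, 3, 17): e is odd, compute fastpow(13, 2, 17)
    fastpow(13, 2, 17): e is even, compute fastpow(13, 1, 17)
      fastpow(13, 1, 17): e is odd, compute fastpow(13, 0, 17)
        fastpow(13, 0, 17) = 1
      (13 * 1) % 17 = 13
    half=13, (13*13) % 17 = 16
  (13 * 16) % 17 = 4
half=4, (4*4) % 17 = 16

16


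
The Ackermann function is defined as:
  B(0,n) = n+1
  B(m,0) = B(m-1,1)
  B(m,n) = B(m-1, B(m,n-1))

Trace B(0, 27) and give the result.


B(0, 27) = 28
Result: B(0, 27) = 28

28


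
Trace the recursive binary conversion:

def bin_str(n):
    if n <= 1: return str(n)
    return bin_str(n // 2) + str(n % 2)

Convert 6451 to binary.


bin_str(6451) = bin_str(3225) + '1'
bin_str(3225) = bin_str(1612) + '1'
bin_str(1612) = bin_str(806) + '0'
bin_str(806) = bin_str(403) + '0'
bin_str(403) = bin_str(201) + '1'
bin_str(201) = bin_str(100) + '1'
bin_str(100) = bin_str(50) + '0'
bin_str(50) = bin_str(25) + '0'
bin_str(25) = bin_str(12) + '1'
bin_str(12) = bin_str(6) + '0'
bin_str(6) = bin_str(3) + '0'
bin_str(3) = bin_str(1) + '1'
bin_str(1) = '1'  (base case)
Concatenating: '1' + '1' + '0' + '0' + '1' + '0' + '0' + '1' + '1' + '0' + '0' + '1' + '1' = '1100100110011'

1100100110011


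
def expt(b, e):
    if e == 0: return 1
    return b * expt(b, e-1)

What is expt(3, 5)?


expt(3, 5)
= 3 * expt(3, 4)
= 3 * 3 * expt(3, 3)
= 3 * 3 * 3 * expt(3, 2)
= 3 * 3 * 3 * 3 * expt(3, 1)
= 3 * 3 * 3 * 3 * 3 * expt(3, 0)
= 3 * 3 * 3 * 3 * 3 * 1
= 243

243


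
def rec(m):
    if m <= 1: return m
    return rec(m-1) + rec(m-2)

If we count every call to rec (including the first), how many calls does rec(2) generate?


Let C(n) = total calls for rec(n)
C(0) = 1, C(1) = 1
C(2) = 1 + C(1) + C(0) = 1 + 1 + 1 = 3

3


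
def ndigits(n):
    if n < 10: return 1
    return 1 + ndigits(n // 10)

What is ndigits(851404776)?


ndigits(851404776) = 1 + ndigits(85140477)
ndigits(85140477) = 1 + ndigits(8514047)
ndigits(8514047) = 1 + ndigits(851404)
ndigits(851404) = 1 + ndigits(85140)
ndigits(85140) = 1 + ndigits(8514)
ndigits(8514) = 1 + ndigits(851)
ndigits(851) = 1 + ndigits(85)
ndigits(85) = 1 + ndigits(8)
ndigits(8) = 1  (base case: 8 < 10)
Unwinding: 1 + 1 + 1 + 1 + 1 + 1 + 1 + 1 + 1 = 9

9


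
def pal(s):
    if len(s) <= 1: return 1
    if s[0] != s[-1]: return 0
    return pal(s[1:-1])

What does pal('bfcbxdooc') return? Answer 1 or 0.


pal('bfcbxdooc'): s[0]='b' != s[-1]='c' -> return 0
Result: 0 (not a palindrome)

0


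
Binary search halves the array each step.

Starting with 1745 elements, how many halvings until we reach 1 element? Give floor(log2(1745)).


1745 / 2 = 872
872 / 2 = 436
436 / 2 = 218
218 / 2 = 109
109 / 2 = 54
54 / 2 = 27
27 / 2 = 13
13 / 2 = 6
6 / 2 = 3
3 / 2 = 1
Reached 1 after 10 halvings

10


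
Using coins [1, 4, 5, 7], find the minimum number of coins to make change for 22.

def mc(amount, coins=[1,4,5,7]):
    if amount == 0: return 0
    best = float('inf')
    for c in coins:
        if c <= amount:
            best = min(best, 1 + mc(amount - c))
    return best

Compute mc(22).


Building up with DP:
mc(0) = 0
mc(1) = min(1+mc(0)=1+0=1) = 1
mc(2) = min(1+mc(1)=1+1=2) = 2
mc(3) = min(1+mc(2)=1+2=3) = 3
mc(4) = min(1+mc(3)=1+3=4, 1+mc(0)=1+0=1) = 1
mc(5) = min(1+mc(4)=1+1=2, 1+mc(1)=1+1=2, 1+mc(0)=1+0=1) = 1
mc(6) = min(1+mc(5)=1+1=2, 1+mc(2)=1+2=3, 1+mc(1)=1+1=2) = 2
mc(7) = min(1+mc(6)=1+2=3, 1+mc(3)=1+3=4, 1+mc(2)=1+2=3, 1+mc(0)=1+0=1) = 1
mc(8) = min(1+mc(7)=1+1=2, 1+mc(4)=1+1=2, 1+mc(3)=1+3=4, 1+mc(1)=1+1=2) = 2
mc(9) = min(1+mc(8)=1+2=3, 1+mc(5)=1+1=2, 1+mc(4)=1+1=2, 1+mc(2)=1+2=3) = 2
mc(10) = min(1+mc(9)=1+2=3, 1+mc(6)=1+2=3, 1+mc(5)=1+1=2, 1+mc(3)=1+3=4) = 2
mc(11) = min(1+mc(10)=1+2=3, 1+mc(7)=1+1=2, 1+mc(6)=1+2=3, 1+mc(4)=1+1=2) = 2
mc(12) = min(1+mc(11)=1+2=3, 1+mc(8)=1+2=3, 1+mc(7)=1+1=2, 1+mc(5)=1+1=2) = 2
mc(13) = min(1+mc(12)=1+2=3, 1+mc(9)=1+2=3, 1+mc(8)=1+2=3, 1+mc(6)=1+2=3) = 3
mc(14) = min(1+mc(13)=1+3=4, 1+mc(10)=1+2=3, 1+mc(9)=1+2=3, 1+mc(7)=1+1=2) = 2
mc(15) = min(1+mc(14)=1+2=3, 1+mc(11)=1+2=3, 1+mc(10)=1+2=3, 1+mc(8)=1+2=3) = 3
mc(16) = min(1+mc(15)=1+3=4, 1+mc(12)=1+2=3, 1+mc(11)=1+2=3, 1+mc(9)=1+2=3) = 3
mc(17) = min(1+mc(16)=1+3=4, 1+mc(13)=1+3=4, 1+mc(12)=1+2=3, 1+mc(10)=1+2=3) = 3
mc(18) = min(1+mc(17)=1+3=4, 1+mc(14)=1+2=3, 1+mc(13)=1+3=4, 1+mc(11)=1+2=3) = 3
mc(19) = min(1+mc(18)=1+3=4, 1+mc(15)=1+3=4, 1+mc(14)=1+2=3, 1+mc(12)=1+2=3) = 3
mc(20) = min(1+mc(19)=1+3=4, 1+mc(16)=1+3=4, 1+mc(15)=1+3=4, 1+mc(13)=1+3=4) = 4
mc(21) = min(1+mc(20)=1+4=5, 1+mc(17)=1+3=4, 1+mc(16)=1+3=4, 1+mc(14)=1+2=3) = 3
mc(22) = min(1+mc(21)=1+3=4, 1+mc(18)=1+3=4, 1+mc(17)=1+3=4, 1+mc(15)=1+3=4) = 4

4


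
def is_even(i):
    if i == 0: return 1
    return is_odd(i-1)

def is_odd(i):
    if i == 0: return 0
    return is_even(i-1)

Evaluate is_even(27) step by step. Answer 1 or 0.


is_even(27) = is_odd(26)
is_odd(26) = is_even(25)
is_even(25) = is_odd(24)
is_odd(24) = is_even(23)
is_even(23) = is_odd(22)
is_odd(22) = is_even(21)
is_even(21) = is_odd(20)
is_odd(20) = is_even(19)
is_even(19) = is_odd(18)
is_odd(18) = is_even(17)
is_even(17) = is_odd(16)
is_odd(16) = is_even(15)
is_even(15) = is_odd(14)
is_odd(14) = is_even(13)
is_even(13) = is_odd(12)
is_odd(12) = is_even(11)
is_even(11) = is_odd(10)
is_odd(10) = is_even(9)
is_even(9) = is_odd(8)
is_odd(8) = is_even(7)
is_even(7) = is_odd(6)
is_odd(6) = is_even(5)
is_even(5) = is_odd(4)
is_odd(4) = is_even(3)
is_even(3) = is_odd(2)
is_odd(2) = is_even(1)
is_even(1) = is_odd(0)
is_odd(0) = 0  (base case)
Result: 0

0


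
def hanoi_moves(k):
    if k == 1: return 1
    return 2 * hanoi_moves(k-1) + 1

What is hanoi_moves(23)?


hanoi_moves(23) = 2 * hanoi_moves(22) + 1
hanoi_moves(22) = 2 * hanoi_moves(21) + 1
hanoi_moves(21) = 2 * hanoi_moves(20) + 1
hanoi_moves(20) = 2 * hanoi_moves(19) + 1
hanoi_moves(19) = 2 * hanoi_moves(18) + 1
hanoi_moves(18) = 2 * hanoi_moves(17) + 1
hanoi_moves(17) = 2 * hanoi_moves(16) + 1
hanoi_moves(16) = 2 * hanoi_moves(15) + 1
hanoi_moves(15) = 2 * hanoi_moves(14) + 1
hanoi_moves(14) = 2 * hanoi_moves(13) + 1
hanoi_moves(13) = 2 * hanoi_moves(12) + 1
hanoi_moves(12) = 2 * hanoi_moves(11) + 1
hanoi_moves(11) = 2 * hanoi_moves(10) + 1
hanoi_moves(10) = 2 * hanoi_moves(9) + 1
hanoi_moves(9) = 2 * hanoi_moves(8) + 1
hanoi_moves(8) = 2 * hanoi_moves(7) + 1
hanoi_moves(7) = 2 * hanoi_moves(6) + 1
hanoi_moves(6) = 2 * hanoi_moves(5) + 1
hanoi_moves(5) = 2 * hanoi_moves(4) + 1
hanoi_moves(4) = 2 * hanoi_moves(3) + 1
hanoi_moves(3) = 2 * hanoi_moves(2) + 1
hanoi_moves(2) = 2 * hanoi_moves(1) + 1
hanoi_moves(1) = 1  (base case)
hanoi_moves(2) = 2 * 1 + 1 = 3
hanoi_moves(3) = 2 * 3 + 1 = 7
hanoi_moves(4) = 2 * 7 + 1 = 15
hanoi_moves(5) = 2 * 15 + 1 = 31
hanoi_moves(6) = 2 * 31 + 1 = 63
hanoi_moves(7) = 2 * 63 + 1 = 127
hanoi_moves(8) = 2 * 127 + 1 = 255
hanoi_moves(9) = 2 * 255 + 1 = 511
hanoi_moves(10) = 2 * 511 + 1 = 1023
hanoi_moves(11) = 2 * 1023 + 1 = 2047
hanoi_moves(12) = 2 * 2047 + 1 = 4095
hanoi_moves(13) = 2 * 4095 + 1 = 8191
hanoi_moves(14) = 2 * 8191 + 1 = 16383
hanoi_moves(15) = 2 * 16383 + 1 = 32767
hanoi_moves(16) = 2 * 32767 + 1 = 65535
hanoi_moves(17) = 2 * 65535 + 1 = 131071
hanoi_moves(18) = 2 * 131071 + 1 = 262143
hanoi_moves(19) = 2 * 262143 + 1 = 524287
hanoi_moves(20) = 2 * 524287 + 1 = 1048575
hanoi_moves(21) = 2 * 1048575 + 1 = 2097151
hanoi_moves(22) = 2 * 2097151 + 1 = 4194303
hanoi_moves(23) = 2 * 4194303 + 1 = 8388607

8388607


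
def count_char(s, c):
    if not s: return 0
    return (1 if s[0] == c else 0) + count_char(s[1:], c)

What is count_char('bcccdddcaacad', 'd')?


s[0]='b' != 'd' -> 0
s[0]='c' != 'd' -> 0
s[0]='c' != 'd' -> 0
s[0]='c' != 'd' -> 0
s[0]='d' == 'd' -> 1
s[0]='d' == 'd' -> 1
s[0]='d' == 'd' -> 1
s[0]='c' != 'd' -> 0
s[0]='a' != 'd' -> 0
s[0]='a' != 'd' -> 0
s[0]='c' != 'd' -> 0
s[0]='a' != 'd' -> 0
s[0]='d' == 'd' -> 1
Sum: 0 + 0 + 0 + 0 + 1 + 1 + 1 + 0 + 0 + 0 + 0 + 0 + 1 = 4

4


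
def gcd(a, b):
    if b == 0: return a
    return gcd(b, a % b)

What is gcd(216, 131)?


gcd(216, 131) = gcd(131, 85)
gcd(131, 85) = gcd(85, 46)
gcd(85, 46) = gcd(46, 39)
gcd(46, 39) = gcd(39, 7)
gcd(39, 7) = gcd(7, 4)
gcd(7, 4) = gcd(4, 3)
gcd(4, 3) = gcd(3, 1)
gcd(3, 1) = gcd(1, 0)
gcd(1, 0) = 1  (base case)

1


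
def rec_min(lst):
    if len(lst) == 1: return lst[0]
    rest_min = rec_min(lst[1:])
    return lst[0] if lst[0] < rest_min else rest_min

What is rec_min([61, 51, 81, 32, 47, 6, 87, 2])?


rec_min([61, 51, 81, 32, 47, 6, 87, 2]): compare 61 with rec_min([51, 81, 32, 47, 6, 87, 2])
rec_min([51, 81, 32, 47, 6, 87, 2]): compare 51 with rec_min([81, 32, 47, 6, 87, 2])
rec_min([81, 32, 47, 6, 87, 2]): compare 81 with rec_min([32, 47, 6, 87, 2])
rec_min([32, 47, 6, 87, 2]): compare 32 with rec_min([47, 6, 87, 2])
rec_min([47, 6, 87, 2]): compare 47 with rec_min([6, 87, 2])
rec_min([6, 87, 2]): compare 6 with rec_min([87, 2])
rec_min([87, 2]): compare 87 with rec_min([2])
rec_min([2]) = 2  (base case)
Compare 87 with 2 -> 2
Compare 6 with 2 -> 2
Compare 47 with 2 -> 2
Compare 32 with 2 -> 2
Compare 81 with 2 -> 2
Compare 51 with 2 -> 2
Compare 61 with 2 -> 2

2


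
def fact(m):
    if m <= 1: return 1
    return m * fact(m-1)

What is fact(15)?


fact(15)
= 15 * fact(14)
= 15 * 14 * fact(13)
= 15 * 14 * 13 * fact(12)
= 15 * 14 * 13 * 12 * fact(11)
= 15 * 14 * 13 * 12 * 11 * fact(10)
= 15 * 14 * 13 * 12 * 11 * 10 * fact(9)
= 15 * 14 * 13 * 12 * 11 * 10 * 9 * fact(8)
= 15 * 14 * 13 * 12 * 11 * 10 * 9 * 8 * fact(7)
= 15 * 14 * 13 * 12 * 11 * 10 * 9 * 8 * 7 * fact(6)
= 15 * 14 * 13 * 12 * 11 * 10 * 9 * 8 * 7 * 6 * fact(5)
= 15 * 14 * 13 * 12 * 11 * 10 * 9 * 8 * 7 * 6 * 5 * fact(4)
= 15 * 14 * 13 * 12 * 11 * 10 * 9 * 8 * 7 * 6 * 5 * 4 * fact(3)
= 15 * 14 * 13 * 12 * 11 * 10 * 9 * 8 * 7 * 6 * 5 * 4 * 3 * fact(2)
= 15 * 14 * 13 * 12 * 11 * 10 * 9 * 8 * 7 * 6 * 5 * 4 * 3 * 2 * fact(1)
= 15 * 14 * 13 * 12 * 11 * 10 * 9 * 8 * 7 * 6 * 5 * 4 * 3 * 2 * 1
= 1307674368000

1307674368000


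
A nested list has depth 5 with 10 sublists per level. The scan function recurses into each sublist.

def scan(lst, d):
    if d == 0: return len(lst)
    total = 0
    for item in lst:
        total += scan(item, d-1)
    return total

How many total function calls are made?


At depth 0 (root): 1 call
At depth 1: each of 1 parents calls scan on 10 children = 10 calls
At depth 2: each of 10 parents calls scan on 10 children = 100 calls
At depth 3: each of 100 parents calls scan on 10 children = 1000 calls
At depth 4: each of 1000 parents calls scan on 10 children = 10000 calls
At depth 5: each of 10000 parents calls scan on 10 children = 100000 calls
Total: 1 + 10 + 100 + 1000 + 10000 + 100000 = 111111

111111


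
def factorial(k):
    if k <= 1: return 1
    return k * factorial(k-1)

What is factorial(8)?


factorial(8)
= 8 * factorial(7)
= 8 * 7 * factorial(6)
= 8 * 7 * 6 * factorial(5)
= 8 * 7 * 6 * 5 * factorial(4)
= 8 * 7 * 6 * 5 * 4 * factorial(3)
= 8 * 7 * 6 * 5 * 4 * 3 * factorial(2)
= 8 * 7 * 6 * 5 * 4 * 3 * 2 * factorial(1)
= 8 * 7 * 6 * 5 * 4 * 3 * 2 * 1
= 40320

40320


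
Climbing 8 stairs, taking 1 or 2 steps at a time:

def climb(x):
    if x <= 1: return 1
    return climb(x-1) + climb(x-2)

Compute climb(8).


Building up from base cases:
climb(0) = 1
climb(1) = 1
climb(2) = climb(1) + climb(0) = 1 + 1 = 2
climb(3) = climb(2) + climb(1) = 2 + 1 = 3
climb(4) = climb(3) + climb(2) = 3 + 2 = 5
climb(5) = climb(4) + climb(3) = 5 + 3 = 8
climb(6) = climb(5) + climb(4) = 8 + 5 = 13
climb(7) = climb(6) + climb(5) = 13 + 8 = 21
climb(8) = climb(7) + climb(6) = 21 + 13 = 34

34


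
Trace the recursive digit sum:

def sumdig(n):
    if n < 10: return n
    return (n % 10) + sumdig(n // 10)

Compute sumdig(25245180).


sumdig(25245180) = 0 + sumdig(2524518)
sumdig(2524518) = 8 + sumdig(252451)
sumdig(252451) = 1 + sumdig(25245)
sumdig(25245) = 5 + sumdig(2524)
sumdig(2524) = 4 + sumdig(252)
sumdig(252) = 2 + sumdig(25)
sumdig(25) = 5 + sumdig(2)
sumdig(2) = 2  (base case)
Total: 0 + 8 + 1 + 5 + 4 + 2 + 5 + 2 = 27

27


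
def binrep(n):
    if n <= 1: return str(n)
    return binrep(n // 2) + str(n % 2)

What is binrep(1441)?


binrep(1441) = binrep(720) + '1'
binrep(720) = binrep(360) + '0'
binrep(360) = binrep(180) + '0'
binrep(180) = binrep(90) + '0'
binrep(90) = binrep(45) + '0'
binrep(45) = binrep(22) + '1'
binrep(22) = binrep(11) + '0'
binrep(11) = binrep(5) + '1'
binrep(5) = binrep(2) + '1'
binrep(2) = binrep(1) + '0'
binrep(1) = '1'  (base case)
Concatenating: '1' + '0' + '1' + '1' + '0' + '1' + '0' + '0' + '0' + '0' + '1' = '10110100001'

10110100001


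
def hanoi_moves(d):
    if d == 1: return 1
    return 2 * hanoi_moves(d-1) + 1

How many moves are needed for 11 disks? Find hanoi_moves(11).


hanoi_moves(11) = 2 * hanoi_moves(10) + 1
hanoi_moves(10) = 2 * hanoi_moves(9) + 1
hanoi_moves(9) = 2 * hanoi_moves(8) + 1
hanoi_moves(8) = 2 * hanoi_moves(7) + 1
hanoi_moves(7) = 2 * hanoi_moves(6) + 1
hanoi_moves(6) = 2 * hanoi_moves(5) + 1
hanoi_moves(5) = 2 * hanoi_moves(4) + 1
hanoi_moves(4) = 2 * hanoi_moves(3) + 1
hanoi_moves(3) = 2 * hanoi_moves(2) + 1
hanoi_moves(2) = 2 * hanoi_moves(1) + 1
hanoi_moves(1) = 1  (base case)
hanoi_moves(2) = 2 * 1 + 1 = 3
hanoi_moves(3) = 2 * 3 + 1 = 7
hanoi_moves(4) = 2 * 7 + 1 = 15
hanoi_moves(5) = 2 * 15 + 1 = 31
hanoi_moves(6) = 2 * 31 + 1 = 63
hanoi_moves(7) = 2 * 63 + 1 = 127
hanoi_moves(8) = 2 * 127 + 1 = 255
hanoi_moves(9) = 2 * 255 + 1 = 511
hanoi_moves(10) = 2 * 511 + 1 = 1023
hanoi_moves(11) = 2 * 1023 + 1 = 2047

2047


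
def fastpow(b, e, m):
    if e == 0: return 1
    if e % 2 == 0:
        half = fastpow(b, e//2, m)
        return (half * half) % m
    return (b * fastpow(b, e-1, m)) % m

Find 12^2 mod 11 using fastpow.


fastpow(12, 2, 11): e is even, compute fastpow(12, 1, 11)
  fastpow(12, 1, 11): e is odd, compute fastpow(12, 0, 11)
    fastpow(12, 0, 11) = 1
  (12 * 1) % 11 = 1
half=1, (1*1) % 11 = 1

1


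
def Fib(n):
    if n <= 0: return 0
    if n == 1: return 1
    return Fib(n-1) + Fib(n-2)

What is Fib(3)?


Computing Fib(3) bottom-up:
Fib(0) = 0
Fib(1) = 1
Fib(2) = Fib(1) + Fib(0) = 1 + 0 = 1
Fib(3) = Fib(2) + Fib(1) = 1 + 1 = 2

2


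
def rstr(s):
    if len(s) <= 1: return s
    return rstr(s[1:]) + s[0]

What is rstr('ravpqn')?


rstr('ravpqn') = rstr('avpqn') + 'r'
rstr('avpqn') = rstr('vpqn') + 'a'
rstr('vpqn') = rstr('pqn') + 'v'
rstr('pqn') = rstr('qn') + 'p'
rstr('qn') = rstr('n') + 'q'
rstr('n') = 'n'  (base case)
Concatenating: 'n' + 'q' + 'p' + 'v' + 'a' + 'r' = 'nqpvar'

nqpvar


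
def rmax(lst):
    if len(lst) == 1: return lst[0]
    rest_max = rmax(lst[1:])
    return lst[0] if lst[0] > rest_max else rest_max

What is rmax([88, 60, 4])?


rmax([88, 60, 4]): compare 88 with rmax([60, 4])
rmax([60, 4]): compare 60 with rmax([4])
rmax([4]) = 4  (base case)
Compare 60 with 4 -> 60
Compare 88 with 60 -> 88

88


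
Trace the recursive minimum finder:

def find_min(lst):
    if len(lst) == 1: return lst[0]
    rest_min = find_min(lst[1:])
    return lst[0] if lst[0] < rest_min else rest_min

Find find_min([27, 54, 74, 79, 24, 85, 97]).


find_min([27, 54, 74, 79, 24, 85, 97]): compare 27 with find_min([54, 74, 79, 24, 85, 97])
find_min([54, 74, 79, 24, 85, 97]): compare 54 with find_min([74, 79, 24, 85, 97])
find_min([74, 79, 24, 85, 97]): compare 74 with find_min([79, 24, 85, 97])
find_min([79, 24, 85, 97]): compare 79 with find_min([24, 85, 97])
find_min([24, 85, 97]): compare 24 with find_min([85, 97])
find_min([85, 97]): compare 85 with find_min([97])
find_min([97]) = 97  (base case)
Compare 85 with 97 -> 85
Compare 24 with 85 -> 24
Compare 79 with 24 -> 24
Compare 74 with 24 -> 24
Compare 54 with 24 -> 24
Compare 27 with 24 -> 24

24


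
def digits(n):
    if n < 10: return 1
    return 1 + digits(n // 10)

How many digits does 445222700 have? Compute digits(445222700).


digits(445222700) = 1 + digits(44522270)
digits(44522270) = 1 + digits(4452227)
digits(4452227) = 1 + digits(445222)
digits(445222) = 1 + digits(44522)
digits(44522) = 1 + digits(4452)
digits(4452) = 1 + digits(445)
digits(445) = 1 + digits(44)
digits(44) = 1 + digits(4)
digits(4) = 1  (base case: 4 < 10)
Unwinding: 1 + 1 + 1 + 1 + 1 + 1 + 1 + 1 + 1 = 9

9


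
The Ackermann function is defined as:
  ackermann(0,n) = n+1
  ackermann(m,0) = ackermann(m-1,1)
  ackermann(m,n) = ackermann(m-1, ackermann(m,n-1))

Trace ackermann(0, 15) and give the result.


ackermann(0, 15) = 16
Result: ackermann(0, 15) = 16

16


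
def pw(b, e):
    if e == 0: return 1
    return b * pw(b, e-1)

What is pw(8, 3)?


pw(8, 3)
= 8 * pw(8, 2)
= 8 * 8 * pw(8, 1)
= 8 * 8 * 8 * pw(8, 0)
= 8 * 8 * 8 * 1
= 512

512


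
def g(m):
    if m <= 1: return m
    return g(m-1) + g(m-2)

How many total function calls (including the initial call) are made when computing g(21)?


Let C(n) = total calls for g(n)
C(0) = 1, C(1) = 1
C(2) = 1 + C(1) + C(0) = 1 + 1 + 1 = 3
C(3) = 1 + C(2) + C(1) = 1 + 3 + 1 = 5
C(4) = 1 + C(3) + C(2) = 1 + 5 + 3 = 9
C(5) = 1 + C(4) + C(3) = 1 + 9 + 5 = 15
C(6) = 1 + C(5) + C(4) = 1 + 15 + 9 = 25
C(7) = 1 + C(6) + C(5) = 1 + 25 + 15 = 41
C(8) = 1 + C(7) + C(6) = 1 + 41 + 25 = 67
C(9) = 1 + C(8) + C(7) = 1 + 67 + 41 = 109
C(10) = 1 + C(9) + C(8) = 1 + 109 + 67 = 177
C(11) = 1 + C(10) + C(9) = 1 + 177 + 109 = 287
C(12) = 1 + C(11) + C(10) = 1 + 287 + 177 = 465
C(13) = 1 + C(12) + C(11) = 1 + 465 + 287 = 753
C(14) = 1 + C(13) + C(12) = 1 + 753 + 465 = 1219
C(15) = 1 + C(14) + C(13) = 1 + 1219 + 753 = 1973
C(16) = 1 + C(15) + C(14) = 1 + 1973 + 1219 = 3193
C(17) = 1 + C(16) + C(15) = 1 + 3193 + 1973 = 5167
C(18) = 1 + C(17) + C(16) = 1 + 5167 + 3193 = 8361
C(19) = 1 + C(18) + C(17) = 1 + 8361 + 5167 = 13529
C(20) = 1 + C(19) + C(18) = 1 + 13529 + 8361 = 21891
C(21) = 1 + C(20) + C(19) = 1 + 21891 + 13529 = 35421

35421


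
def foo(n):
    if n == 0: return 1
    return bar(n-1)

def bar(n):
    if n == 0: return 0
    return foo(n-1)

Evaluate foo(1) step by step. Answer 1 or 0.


foo(1) = bar(0)
bar(0) = 0  (base case)
Result: 0

0


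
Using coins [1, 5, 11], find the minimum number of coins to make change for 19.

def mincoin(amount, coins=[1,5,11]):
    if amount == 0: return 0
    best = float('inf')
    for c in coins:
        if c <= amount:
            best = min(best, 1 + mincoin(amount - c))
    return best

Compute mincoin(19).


Building up with DP:
mincoin(0) = 0
mincoin(1) = min(1+mincoin(0)=1+0=1) = 1
mincoin(2) = min(1+mincoin(1)=1+1=2) = 2
mincoin(3) = min(1+mincoin(2)=1+2=3) = 3
mincoin(4) = min(1+mincoin(3)=1+3=4) = 4
mincoin(5) = min(1+mincoin(4)=1+4=5, 1+mincoin(0)=1+0=1) = 1
mincoin(6) = min(1+mincoin(5)=1+1=2, 1+mincoin(1)=1+1=2) = 2
mincoin(7) = min(1+mincoin(6)=1+2=3, 1+mincoin(2)=1+2=3) = 3
mincoin(8) = min(1+mincoin(7)=1+3=4, 1+mincoin(3)=1+3=4) = 4
mincoin(9) = min(1+mincoin(8)=1+4=5, 1+mincoin(4)=1+4=5) = 5
mincoin(10) = min(1+mincoin(9)=1+5=6, 1+mincoin(5)=1+1=2) = 2
mincoin(11) = min(1+mincoin(10)=1+2=3, 1+mincoin(6)=1+2=3, 1+mincoin(0)=1+0=1) = 1
mincoin(12) = min(1+mincoin(11)=1+1=2, 1+mincoin(7)=1+3=4, 1+mincoin(1)=1+1=2) = 2
mincoin(13) = min(1+mincoin(12)=1+2=3, 1+mincoin(8)=1+4=5, 1+mincoin(2)=1+2=3) = 3
mincoin(14) = min(1+mincoin(13)=1+3=4, 1+mincoin(9)=1+5=6, 1+mincoin(3)=1+3=4) = 4
mincoin(15) = min(1+mincoin(14)=1+4=5, 1+mincoin(10)=1+2=3, 1+mincoin(4)=1+4=5) = 3
mincoin(16) = min(1+mincoin(15)=1+3=4, 1+mincoin(11)=1+1=2, 1+mincoin(5)=1+1=2) = 2
mincoin(17) = min(1+mincoin(16)=1+2=3, 1+mincoin(12)=1+2=3, 1+mincoin(6)=1+2=3) = 3
mincoin(18) = min(1+mincoin(17)=1+3=4, 1+mincoin(13)=1+3=4, 1+mincoin(7)=1+3=4) = 4
mincoin(19) = min(1+mincoin(18)=1+4=5, 1+mincoin(14)=1+4=5, 1+mincoin(8)=1+4=5) = 5

5
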